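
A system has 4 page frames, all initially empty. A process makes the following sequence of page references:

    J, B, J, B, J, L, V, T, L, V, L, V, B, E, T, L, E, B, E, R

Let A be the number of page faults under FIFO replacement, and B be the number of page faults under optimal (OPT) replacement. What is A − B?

1

Under FIFO: F F . . . F F F . . . . . F . . . F . F → 8 faults.
Under OPT: F F . . . F F F . . . . . F . . . . . F → 7 faults.
A − B = 8 − 7 = 1.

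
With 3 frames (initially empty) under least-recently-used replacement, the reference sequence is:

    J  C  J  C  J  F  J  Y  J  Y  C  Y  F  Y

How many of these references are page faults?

6

J: fault, frames {J}
C: fault, frames {J,C}
J: hit
C: hit
J: hit
F: fault, frames {C,J,F}
J: hit
Y: fault, evict C, frames {F,J,Y}
J: hit
Y: hit
C: fault, evict F, frames {J,Y,C}
Y: hit
F: fault, evict J, frames {C,Y,F}
Y: hit
Page faults: 6.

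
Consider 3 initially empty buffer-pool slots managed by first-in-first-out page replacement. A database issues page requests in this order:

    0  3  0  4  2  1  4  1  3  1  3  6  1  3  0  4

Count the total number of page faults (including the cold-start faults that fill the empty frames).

9

0: fault, frames (0)
3: fault, frames (0 3)
0: hit
4: fault, frames (0 3 4)
2: fault, evict 0, frames (3 4 2)
1: fault, evict 3, frames (4 2 1)
4: hit
1: hit
3: fault, evict 4, frames (2 1 3)
1: hit
3: hit
6: fault, evict 2, frames (1 3 6)
1: hit
3: hit
0: fault, evict 1, frames (3 6 0)
4: fault, evict 3, frames (6 0 4)
Page faults: 9.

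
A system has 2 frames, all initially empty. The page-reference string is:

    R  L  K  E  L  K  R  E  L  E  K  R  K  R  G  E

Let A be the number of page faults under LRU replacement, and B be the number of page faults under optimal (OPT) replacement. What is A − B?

Under LRU: F F F F F F F F F . F F . . F F → 13 faults.
Under OPT: F F F F . F F . F . F F . . F F → 11 faults.
A − B = 13 − 11 = 2.

2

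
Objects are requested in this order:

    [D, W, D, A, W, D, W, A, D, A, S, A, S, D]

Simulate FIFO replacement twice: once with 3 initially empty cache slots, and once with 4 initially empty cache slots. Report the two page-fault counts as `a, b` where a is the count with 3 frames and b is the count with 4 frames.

3 frames: F F . F . . . . . . F . . F → 5 faults.
4 frames: F F . F . . . . . . F . . . → 4 faults.
4 < 5: adding a frame reduced faults, as is typical.

5, 4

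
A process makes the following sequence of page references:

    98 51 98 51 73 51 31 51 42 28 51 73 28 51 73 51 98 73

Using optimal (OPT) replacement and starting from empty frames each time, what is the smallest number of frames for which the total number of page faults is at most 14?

f=1: 18 faults
f=2: 9 faults
f=3: 7 faults
f=4: 6 faults
f=5: 6 faults
f=6: 6 faults
Smallest f with faults ≤ 14 is 2.

2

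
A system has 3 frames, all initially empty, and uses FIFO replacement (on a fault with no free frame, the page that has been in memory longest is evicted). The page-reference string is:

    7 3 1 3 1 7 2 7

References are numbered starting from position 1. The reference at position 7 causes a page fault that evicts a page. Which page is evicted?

7

pos 1: 7 -> fault, frames {7}
pos 2: 3 -> fault, frames {7,3}
pos 3: 1 -> fault, frames {7,3,1}
pos 4: 3 -> hit
pos 5: 1 -> hit
pos 6: 7 -> hit
pos 7: 2 -> fault, evict 7, frames {3,1,2}
At position 7, page 7 is evicted.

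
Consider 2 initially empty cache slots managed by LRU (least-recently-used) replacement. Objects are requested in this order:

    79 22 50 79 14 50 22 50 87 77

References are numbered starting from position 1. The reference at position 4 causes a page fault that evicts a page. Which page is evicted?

pos 1: 79 → fault, frames (79)
pos 2: 22 → fault, frames (79 22)
pos 3: 50 → fault, evict 79, frames (22 50)
pos 4: 79 → fault, evict 22, frames (50 79)
At position 4, page 22 is evicted.

22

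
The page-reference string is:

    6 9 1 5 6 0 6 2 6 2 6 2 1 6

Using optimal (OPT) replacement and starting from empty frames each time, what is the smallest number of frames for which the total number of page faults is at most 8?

f=1: 14 faults
f=2: 7 faults
f=3: 6 faults
f=4: 6 faults
f=5: 6 faults
f=6: 6 faults
Smallest f with faults ≤ 8 is 2.

2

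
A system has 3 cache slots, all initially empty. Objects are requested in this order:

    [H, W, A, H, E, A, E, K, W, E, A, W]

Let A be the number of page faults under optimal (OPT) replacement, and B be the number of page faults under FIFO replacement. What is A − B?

Under OPT: F F F . F . . F . . F . → 6 faults.
Under FIFO: F F F . F . . F F . F . → 7 faults.
A − B = 6 − 7 = -1.

-1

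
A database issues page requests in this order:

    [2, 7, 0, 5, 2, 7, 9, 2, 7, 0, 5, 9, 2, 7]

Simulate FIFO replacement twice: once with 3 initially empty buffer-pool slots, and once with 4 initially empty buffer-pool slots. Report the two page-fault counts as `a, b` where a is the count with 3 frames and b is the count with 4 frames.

11, 12

3 frames: F F F F F F F . . F F . F F → 11 faults.
4 frames: F F F F . . F F F F F F F F → 12 faults.
12 > 11: adding a frame increased faults — Belady's anomaly.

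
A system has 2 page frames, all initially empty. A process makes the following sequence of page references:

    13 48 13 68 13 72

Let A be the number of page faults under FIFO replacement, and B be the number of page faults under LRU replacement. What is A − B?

Under FIFO: F F . F F F → 5 faults.
Under LRU: F F . F . F → 4 faults.
A − B = 5 − 4 = 1.

1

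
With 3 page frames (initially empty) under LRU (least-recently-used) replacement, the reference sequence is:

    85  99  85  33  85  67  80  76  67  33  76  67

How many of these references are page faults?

7

85 → fault, frames [85]
99 → fault, frames [85, 99]
85 → hit
33 → fault, frames [99, 85, 33]
85 → hit
67 → fault, evict 99, frames [33, 85, 67]
80 → fault, evict 33, frames [85, 67, 80]
76 → fault, evict 85, frames [67, 80, 76]
67 → hit
33 → fault, evict 80, frames [76, 67, 33]
76 → hit
67 → hit
Page faults: 7.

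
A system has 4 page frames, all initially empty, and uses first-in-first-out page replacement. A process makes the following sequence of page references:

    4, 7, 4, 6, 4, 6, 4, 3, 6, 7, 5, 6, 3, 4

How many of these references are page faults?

4 -> fault, frames (4)
7 -> fault, frames (4 7)
4 -> hit
6 -> fault, frames (4 7 6)
4 -> hit
6 -> hit
4 -> hit
3 -> fault, frames (4 7 6 3)
6 -> hit
7 -> hit
5 -> fault, evict 4, frames (7 6 3 5)
6 -> hit
3 -> hit
4 -> fault, evict 7, frames (6 3 5 4)
Page faults: 6.

6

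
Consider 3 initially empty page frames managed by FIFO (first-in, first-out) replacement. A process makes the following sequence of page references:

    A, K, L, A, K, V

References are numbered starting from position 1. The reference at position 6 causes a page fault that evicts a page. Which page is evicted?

pos 1: A → miss, frames [A]
pos 2: K → miss, frames [A, K]
pos 3: L → miss, frames [A, K, L]
pos 4: A → hit
pos 5: K → hit
pos 6: V → miss, evict A, frames [K, L, V]
At position 6, page A is evicted.

A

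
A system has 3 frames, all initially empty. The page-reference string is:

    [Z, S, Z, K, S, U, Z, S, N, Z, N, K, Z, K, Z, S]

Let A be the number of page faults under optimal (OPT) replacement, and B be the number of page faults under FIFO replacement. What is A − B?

Under OPT: F F . F . F . . F . . F . . . . → 6 faults.
Under FIFO: F F . F . F F F F . . F F . . F → 10 faults.
A − B = 6 − 10 = -4.

-4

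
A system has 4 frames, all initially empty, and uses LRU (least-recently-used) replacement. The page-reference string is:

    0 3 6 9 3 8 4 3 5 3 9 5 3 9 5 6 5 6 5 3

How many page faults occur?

9

0 → miss, frames [0]
3 → miss, frames [0, 3]
6 → miss, frames [0, 3, 6]
9 → miss, frames [0, 3, 6, 9]
3 → hit
8 → miss, evict 0, frames [6, 9, 3, 8]
4 → miss, evict 6, frames [9, 3, 8, 4]
3 → hit
5 → miss, evict 9, frames [8, 4, 3, 5]
3 → hit
9 → miss, evict 8, frames [4, 5, 3, 9]
5 → hit
3 → hit
9 → hit
5 → hit
6 → miss, evict 4, frames [3, 9, 5, 6]
5 → hit
6 → hit
5 → hit
3 → hit
Page faults: 9.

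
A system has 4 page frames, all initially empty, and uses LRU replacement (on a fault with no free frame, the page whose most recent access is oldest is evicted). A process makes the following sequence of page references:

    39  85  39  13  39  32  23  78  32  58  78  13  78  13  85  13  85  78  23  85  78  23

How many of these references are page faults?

39 → fault, frames [39]
85 → fault, frames [39, 85]
39 → hit
13 → fault, frames [85, 39, 13]
39 → hit
32 → fault, frames [85, 13, 39, 32]
23 → fault, evict 85, frames [13, 39, 32, 23]
78 → fault, evict 13, frames [39, 32, 23, 78]
32 → hit
58 → fault, evict 39, frames [23, 78, 32, 58]
78 → hit
13 → fault, evict 23, frames [32, 58, 78, 13]
78 → hit
13 → hit
85 → fault, evict 32, frames [58, 78, 13, 85]
13 → hit
85 → hit
78 → hit
23 → fault, evict 58, frames [13, 85, 78, 23]
85 → hit
78 → hit
23 → hit
Page faults: 10.

10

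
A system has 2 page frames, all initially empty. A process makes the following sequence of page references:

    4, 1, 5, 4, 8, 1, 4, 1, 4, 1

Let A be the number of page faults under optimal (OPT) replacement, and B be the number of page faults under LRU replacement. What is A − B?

-2

Under OPT: F F F . F F . . . . → 5 faults.
Under LRU: F F F F F F F . . . → 7 faults.
A − B = 5 − 7 = -2.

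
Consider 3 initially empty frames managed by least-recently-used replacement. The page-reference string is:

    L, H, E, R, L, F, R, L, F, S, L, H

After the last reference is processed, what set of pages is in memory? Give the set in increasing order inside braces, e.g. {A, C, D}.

L -> miss, frames (L)
H -> miss, frames (L H)
E -> miss, frames (L H E)
R -> miss, evict L, frames (H E R)
L -> miss, evict H, frames (E R L)
F -> miss, evict E, frames (R L F)
R -> hit
L -> hit
F -> hit
S -> miss, evict R, frames (L F S)
L -> hit
H -> miss, evict F, frames (S L H)

{H, L, S}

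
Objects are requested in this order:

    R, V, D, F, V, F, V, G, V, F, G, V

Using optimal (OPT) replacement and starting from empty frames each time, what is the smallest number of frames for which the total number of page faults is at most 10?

f=1: 12 faults
f=2: 7 faults
f=3: 5 faults
f=4: 5 faults
f=5: 5 faults
Smallest f with faults ≤ 10 is 2.

2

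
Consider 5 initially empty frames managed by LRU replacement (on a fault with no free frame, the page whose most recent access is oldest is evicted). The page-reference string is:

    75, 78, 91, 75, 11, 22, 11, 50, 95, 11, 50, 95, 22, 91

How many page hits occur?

6

75: fault, frames [75]
78: fault, frames [75, 78]
91: fault, frames [75, 78, 91]
75: hit
11: fault, frames [78, 91, 75, 11]
22: fault, frames [78, 91, 75, 11, 22]
11: hit
50: fault, evict 78, frames [91, 75, 22, 11, 50]
95: fault, evict 91, frames [75, 22, 11, 50, 95]
11: hit
50: hit
95: hit
22: hit
91: fault, evict 75, frames [11, 50, 95, 22, 91]
Hits: 6.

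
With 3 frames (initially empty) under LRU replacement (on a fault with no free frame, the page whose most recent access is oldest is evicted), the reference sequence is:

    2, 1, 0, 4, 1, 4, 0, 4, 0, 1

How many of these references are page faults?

2 -> miss, frames (2)
1 -> miss, frames (2 1)
0 -> miss, frames (2 1 0)
4 -> miss, evict 2, frames (1 0 4)
1 -> hit
4 -> hit
0 -> hit
4 -> hit
0 -> hit
1 -> hit
Page faults: 4.

4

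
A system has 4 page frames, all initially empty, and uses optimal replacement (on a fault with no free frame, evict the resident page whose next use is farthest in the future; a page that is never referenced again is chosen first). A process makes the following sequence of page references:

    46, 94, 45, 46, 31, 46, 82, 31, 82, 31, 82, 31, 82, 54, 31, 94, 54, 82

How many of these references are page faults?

46 → fault, frames {46}
94 → fault, frames {46,94}
45 → fault, frames {46,94,45}
46 → hit
31 → fault, frames {46,94,45,31}
46 → hit
82 → fault, evict 45, frames {46,94,31,82}
31 → hit
82 → hit
31 → hit
82 → hit
31 → hit
82 → hit
54 → fault, evict 46, frames {94,31,82,54}
31 → hit
94 → hit
54 → hit
82 → hit
Page faults: 6.

6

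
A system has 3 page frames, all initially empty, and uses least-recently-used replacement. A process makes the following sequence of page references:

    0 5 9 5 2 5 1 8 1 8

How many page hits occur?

0 → fault, frames [0]
5 → fault, frames [0, 5]
9 → fault, frames [0, 5, 9]
5 → hit
2 → fault, evict 0, frames [9, 5, 2]
5 → hit
1 → fault, evict 9, frames [2, 5, 1]
8 → fault, evict 2, frames [5, 1, 8]
1 → hit
8 → hit
Hits: 4.

4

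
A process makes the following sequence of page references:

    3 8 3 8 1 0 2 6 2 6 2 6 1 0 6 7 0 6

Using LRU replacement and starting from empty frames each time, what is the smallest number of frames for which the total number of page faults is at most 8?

f=1: 18 faults
f=2: 12 faults
f=3: 9 faults
f=4: 7 faults
f=5: 7 faults
f=6: 7 faults
f=7: 7 faults
Smallest f with faults ≤ 8 is 4.

4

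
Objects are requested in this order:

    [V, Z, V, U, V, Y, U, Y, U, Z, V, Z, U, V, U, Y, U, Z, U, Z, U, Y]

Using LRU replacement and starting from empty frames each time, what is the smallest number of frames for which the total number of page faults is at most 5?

f=1: 22 faults
f=2: 12 faults
f=3: 8 faults
f=4: 4 faults
Smallest f with faults ≤ 5 is 4.

4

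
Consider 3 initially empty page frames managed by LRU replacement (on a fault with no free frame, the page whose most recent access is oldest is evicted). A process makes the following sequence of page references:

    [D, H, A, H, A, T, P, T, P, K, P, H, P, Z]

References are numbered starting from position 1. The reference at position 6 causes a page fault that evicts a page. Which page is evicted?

pos 1: D -> fault, frames [D]
pos 2: H -> fault, frames [D, H]
pos 3: A -> fault, frames [D, H, A]
pos 4: H -> hit
pos 5: A -> hit
pos 6: T -> fault, evict D, frames [H, A, T]
At position 6, page D is evicted.

D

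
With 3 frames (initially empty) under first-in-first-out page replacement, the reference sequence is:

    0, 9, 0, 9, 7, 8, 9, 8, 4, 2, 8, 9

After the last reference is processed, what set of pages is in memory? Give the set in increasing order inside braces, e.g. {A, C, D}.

0 → miss, frames (0)
9 → miss, frames (0 9)
0 → hit
9 → hit
7 → miss, frames (0 9 7)
8 → miss, evict 0, frames (9 7 8)
9 → hit
8 → hit
4 → miss, evict 9, frames (7 8 4)
2 → miss, evict 7, frames (8 4 2)
8 → hit
9 → miss, evict 8, frames (4 2 9)

{2, 4, 9}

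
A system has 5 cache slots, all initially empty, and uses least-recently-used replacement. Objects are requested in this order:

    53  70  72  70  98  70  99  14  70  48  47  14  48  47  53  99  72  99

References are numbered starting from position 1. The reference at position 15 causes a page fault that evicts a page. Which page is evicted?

99

pos 1: 53 -> miss, frames [53]
pos 2: 70 -> miss, frames [53, 70]
pos 3: 72 -> miss, frames [53, 70, 72]
pos 4: 70 -> hit
pos 5: 98 -> miss, frames [53, 72, 70, 98]
pos 6: 70 -> hit
pos 7: 99 -> miss, frames [53, 72, 98, 70, 99]
pos 8: 14 -> miss, evict 53, frames [72, 98, 70, 99, 14]
pos 9: 70 -> hit
pos 10: 48 -> miss, evict 72, frames [98, 99, 14, 70, 48]
pos 11: 47 -> miss, evict 98, frames [99, 14, 70, 48, 47]
pos 12: 14 -> hit
pos 13: 48 -> hit
pos 14: 47 -> hit
pos 15: 53 -> miss, evict 99, frames [70, 14, 48, 47, 53]
At position 15, page 99 is evicted.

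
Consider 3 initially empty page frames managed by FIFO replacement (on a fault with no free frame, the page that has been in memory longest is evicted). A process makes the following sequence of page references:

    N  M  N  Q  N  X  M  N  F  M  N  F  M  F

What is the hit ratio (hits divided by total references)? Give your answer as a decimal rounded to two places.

0.50

N → miss, frames [N]
M → miss, frames [N, M]
N → hit
Q → miss, frames [N, M, Q]
N → hit
X → miss, evict N, frames [M, Q, X]
M → hit
N → miss, evict M, frames [Q, X, N]
F → miss, evict Q, frames [X, N, F]
M → miss, evict X, frames [N, F, M]
N → hit
F → hit
M → hit
F → hit
Hits: 7 of 14 references → 7/14 = 0.5000.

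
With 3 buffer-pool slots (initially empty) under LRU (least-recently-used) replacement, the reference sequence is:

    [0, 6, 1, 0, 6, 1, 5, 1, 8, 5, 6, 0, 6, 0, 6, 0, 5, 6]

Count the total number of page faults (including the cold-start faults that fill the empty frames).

7

0 → miss, frames (0)
6 → miss, frames (0 6)
1 → miss, frames (0 6 1)
0 → hit
6 → hit
1 → hit
5 → miss, evict 0, frames (6 1 5)
1 → hit
8 → miss, evict 6, frames (5 1 8)
5 → hit
6 → miss, evict 1, frames (8 5 6)
0 → miss, evict 8, frames (5 6 0)
6 → hit
0 → hit
6 → hit
0 → hit
5 → hit
6 → hit
Page faults: 7.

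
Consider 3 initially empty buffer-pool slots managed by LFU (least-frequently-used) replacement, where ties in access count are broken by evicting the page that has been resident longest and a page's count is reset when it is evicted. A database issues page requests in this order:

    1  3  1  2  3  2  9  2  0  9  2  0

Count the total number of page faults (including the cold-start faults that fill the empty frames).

1: miss, frames (1)
3: miss, frames (1 3)
1: hit
2: miss, frames (1 3 2)
3: hit
2: hit
9: miss, evict 1, frames (3 2 9)
2: hit
0: miss, evict 9, frames (3 2 0)
9: miss, evict 0, frames (3 2 9)
2: hit
0: miss, evict 9, frames (3 2 0)
Page faults: 7.

7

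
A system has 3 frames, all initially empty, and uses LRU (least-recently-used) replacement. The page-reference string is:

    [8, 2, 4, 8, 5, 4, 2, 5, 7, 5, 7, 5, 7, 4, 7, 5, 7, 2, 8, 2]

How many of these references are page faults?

8: miss, frames [8]
2: miss, frames [8, 2]
4: miss, frames [8, 2, 4]
8: hit
5: miss, evict 2, frames [4, 8, 5]
4: hit
2: miss, evict 8, frames [5, 4, 2]
5: hit
7: miss, evict 4, frames [2, 5, 7]
5: hit
7: hit
5: hit
7: hit
4: miss, evict 2, frames [5, 7, 4]
7: hit
5: hit
7: hit
2: miss, evict 4, frames [5, 7, 2]
8: miss, evict 5, frames [7, 2, 8]
2: hit
Page faults: 9.

9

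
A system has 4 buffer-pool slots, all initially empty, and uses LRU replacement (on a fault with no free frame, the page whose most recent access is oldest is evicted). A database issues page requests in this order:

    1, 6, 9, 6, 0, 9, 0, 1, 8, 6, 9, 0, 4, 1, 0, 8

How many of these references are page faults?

11

1: fault, frames [1]
6: fault, frames [1, 6]
9: fault, frames [1, 6, 9]
6: hit
0: fault, frames [1, 9, 6, 0]
9: hit
0: hit
1: hit
8: fault, evict 6, frames [9, 0, 1, 8]
6: fault, evict 9, frames [0, 1, 8, 6]
9: fault, evict 0, frames [1, 8, 6, 9]
0: fault, evict 1, frames [8, 6, 9, 0]
4: fault, evict 8, frames [6, 9, 0, 4]
1: fault, evict 6, frames [9, 0, 4, 1]
0: hit
8: fault, evict 9, frames [4, 1, 0, 8]
Page faults: 11.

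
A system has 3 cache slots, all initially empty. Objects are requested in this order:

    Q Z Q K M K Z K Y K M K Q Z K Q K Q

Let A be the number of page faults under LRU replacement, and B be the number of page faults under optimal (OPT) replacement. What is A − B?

Under LRU: F F . F F . F . F . F . F F . . . . → 9 faults.
Under OPT: F F . F F . . . F . . . F F . . . . → 7 faults.
A − B = 9 − 7 = 2.

2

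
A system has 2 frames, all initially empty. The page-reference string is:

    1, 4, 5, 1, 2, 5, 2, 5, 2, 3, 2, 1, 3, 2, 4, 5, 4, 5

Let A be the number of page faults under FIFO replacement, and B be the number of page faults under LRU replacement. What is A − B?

1

Under FIFO: F F F F F F . . . F F F F F F F . . → 13 faults.
Under LRU: F F F F F F . . . F . F F F F F . . → 12 faults.
A − B = 13 − 12 = 1.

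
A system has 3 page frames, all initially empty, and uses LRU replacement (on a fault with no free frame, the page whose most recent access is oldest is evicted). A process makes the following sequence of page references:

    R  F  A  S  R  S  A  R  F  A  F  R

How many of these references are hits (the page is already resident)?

R → fault, frames {R}
F → fault, frames {R,F}
A → fault, frames {R,F,A}
S → fault, evict R, frames {F,A,S}
R → fault, evict F, frames {A,S,R}
S → hit
A → hit
R → hit
F → fault, evict S, frames {A,R,F}
A → hit
F → hit
R → hit
Hits: 6.

6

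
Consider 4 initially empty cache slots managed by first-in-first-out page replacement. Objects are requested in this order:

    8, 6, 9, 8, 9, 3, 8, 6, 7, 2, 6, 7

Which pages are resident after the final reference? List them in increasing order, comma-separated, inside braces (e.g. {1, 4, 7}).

{2, 3, 6, 7}

8: miss, frames [8]
6: miss, frames [8, 6]
9: miss, frames [8, 6, 9]
8: hit
9: hit
3: miss, frames [8, 6, 9, 3]
8: hit
6: hit
7: miss, evict 8, frames [6, 9, 3, 7]
2: miss, evict 6, frames [9, 3, 7, 2]
6: miss, evict 9, frames [3, 7, 2, 6]
7: hit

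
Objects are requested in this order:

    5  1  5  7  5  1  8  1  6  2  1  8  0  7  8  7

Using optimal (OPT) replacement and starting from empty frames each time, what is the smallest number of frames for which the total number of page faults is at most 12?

f=1: 16 faults
f=2: 10 faults
f=3: 8 faults
f=4: 7 faults
f=5: 7 faults
f=6: 7 faults
f=7: 7 faults
Smallest f with faults ≤ 12 is 2.

2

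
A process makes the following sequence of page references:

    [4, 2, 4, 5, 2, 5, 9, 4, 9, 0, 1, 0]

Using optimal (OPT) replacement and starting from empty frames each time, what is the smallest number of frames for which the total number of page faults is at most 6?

f=1: 12 faults
f=2: 7 faults
f=3: 6 faults
f=4: 6 faults
f=5: 6 faults
f=6: 6 faults
Smallest f with faults ≤ 6 is 3.

3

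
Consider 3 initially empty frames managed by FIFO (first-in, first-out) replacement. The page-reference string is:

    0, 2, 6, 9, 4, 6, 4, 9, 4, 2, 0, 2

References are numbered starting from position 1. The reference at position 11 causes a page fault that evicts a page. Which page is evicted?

pos 1: 0: miss, frames [0]
pos 2: 2: miss, frames [0, 2]
pos 3: 6: miss, frames [0, 2, 6]
pos 4: 9: miss, evict 0, frames [2, 6, 9]
pos 5: 4: miss, evict 2, frames [6, 9, 4]
pos 6: 6: hit
pos 7: 4: hit
pos 8: 9: hit
pos 9: 4: hit
pos 10: 2: miss, evict 6, frames [9, 4, 2]
pos 11: 0: miss, evict 9, frames [4, 2, 0]
At position 11, page 9 is evicted.

9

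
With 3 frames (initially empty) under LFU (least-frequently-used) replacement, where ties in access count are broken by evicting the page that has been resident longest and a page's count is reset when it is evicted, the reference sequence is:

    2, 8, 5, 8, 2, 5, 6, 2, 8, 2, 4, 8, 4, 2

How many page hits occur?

8

2: fault, frames {2}
8: fault, frames {2,8}
5: fault, frames {2,8,5}
8: hit
2: hit
5: hit
6: fault, evict 2, frames {8,5,6}
2: fault, evict 6, frames {8,5,2}
8: hit
2: hit
4: fault, evict 5, frames {8,2,4}
8: hit
4: hit
2: hit
Hits: 8.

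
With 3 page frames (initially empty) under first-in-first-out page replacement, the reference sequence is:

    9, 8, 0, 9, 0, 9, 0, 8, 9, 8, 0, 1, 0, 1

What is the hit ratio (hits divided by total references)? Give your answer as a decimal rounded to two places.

9 -> fault, frames (9)
8 -> fault, frames (9 8)
0 -> fault, frames (9 8 0)
9 -> hit
0 -> hit
9 -> hit
0 -> hit
8 -> hit
9 -> hit
8 -> hit
0 -> hit
1 -> fault, evict 9, frames (8 0 1)
0 -> hit
1 -> hit
Hits: 10 of 14 references → 10/14 = 0.7143.

0.71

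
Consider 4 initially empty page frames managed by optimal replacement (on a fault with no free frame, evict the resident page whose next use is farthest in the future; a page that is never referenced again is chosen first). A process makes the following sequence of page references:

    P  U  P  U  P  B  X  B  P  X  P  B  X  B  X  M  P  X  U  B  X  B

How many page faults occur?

P -> miss, frames {P}
U -> miss, frames {P,U}
P -> hit
U -> hit
P -> hit
B -> miss, frames {P,U,B}
X -> miss, frames {P,U,B,X}
B -> hit
P -> hit
X -> hit
P -> hit
B -> hit
X -> hit
B -> hit
X -> hit
M -> miss, evict B, frames {P,U,X,M}
P -> hit
X -> hit
U -> hit
B -> miss, evict M, frames {P,U,X,B}
X -> hit
B -> hit
Page faults: 6.

6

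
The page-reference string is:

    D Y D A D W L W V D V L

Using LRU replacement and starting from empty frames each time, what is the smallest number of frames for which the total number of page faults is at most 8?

f=1: 12 faults
f=2: 8 faults
f=3: 8 faults
f=4: 6 faults
f=5: 6 faults
f=6: 6 faults
Smallest f with faults ≤ 8 is 2.

2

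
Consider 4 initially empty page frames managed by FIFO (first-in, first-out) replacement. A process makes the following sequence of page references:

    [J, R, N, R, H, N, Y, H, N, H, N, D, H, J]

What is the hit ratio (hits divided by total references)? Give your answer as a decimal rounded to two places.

J: fault, frames {J}
R: fault, frames {J,R}
N: fault, frames {J,R,N}
R: hit
H: fault, frames {J,R,N,H}
N: hit
Y: fault, evict J, frames {R,N,H,Y}
H: hit
N: hit
H: hit
N: hit
D: fault, evict R, frames {N,H,Y,D}
H: hit
J: fault, evict N, frames {H,Y,D,J}
Hits: 7 of 14 references → 7/14 = 0.5000.

0.50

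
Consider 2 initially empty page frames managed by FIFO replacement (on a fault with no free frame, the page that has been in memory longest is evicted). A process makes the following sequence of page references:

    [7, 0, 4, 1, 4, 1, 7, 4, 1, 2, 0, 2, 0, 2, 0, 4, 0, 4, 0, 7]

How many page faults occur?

7 → miss, frames [7]
0 → miss, frames [7, 0]
4 → miss, evict 7, frames [0, 4]
1 → miss, evict 0, frames [4, 1]
4 → hit
1 → hit
7 → miss, evict 4, frames [1, 7]
4 → miss, evict 1, frames [7, 4]
1 → miss, evict 7, frames [4, 1]
2 → miss, evict 4, frames [1, 2]
0 → miss, evict 1, frames [2, 0]
2 → hit
0 → hit
2 → hit
0 → hit
4 → miss, evict 2, frames [0, 4]
0 → hit
4 → hit
0 → hit
7 → miss, evict 0, frames [4, 7]
Page faults: 11.

11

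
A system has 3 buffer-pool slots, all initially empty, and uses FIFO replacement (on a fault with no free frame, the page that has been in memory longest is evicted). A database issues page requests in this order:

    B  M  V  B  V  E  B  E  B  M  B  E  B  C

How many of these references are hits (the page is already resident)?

B -> miss, frames [B]
M -> miss, frames [B, M]
V -> miss, frames [B, M, V]
B -> hit
V -> hit
E -> miss, evict B, frames [M, V, E]
B -> miss, evict M, frames [V, E, B]
E -> hit
B -> hit
M -> miss, evict V, frames [E, B, M]
B -> hit
E -> hit
B -> hit
C -> miss, evict E, frames [B, M, C]
Hits: 7.

7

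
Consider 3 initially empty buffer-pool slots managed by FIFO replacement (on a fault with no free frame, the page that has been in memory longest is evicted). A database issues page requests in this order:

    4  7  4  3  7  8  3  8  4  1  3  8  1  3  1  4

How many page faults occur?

4 → fault, frames {4}
7 → fault, frames {4,7}
4 → hit
3 → fault, frames {4,7,3}
7 → hit
8 → fault, evict 4, frames {7,3,8}
3 → hit
8 → hit
4 → fault, evict 7, frames {3,8,4}
1 → fault, evict 3, frames {8,4,1}
3 → fault, evict 8, frames {4,1,3}
8 → fault, evict 4, frames {1,3,8}
1 → hit
3 → hit
1 → hit
4 → fault, evict 1, frames {3,8,4}
Page faults: 9.

9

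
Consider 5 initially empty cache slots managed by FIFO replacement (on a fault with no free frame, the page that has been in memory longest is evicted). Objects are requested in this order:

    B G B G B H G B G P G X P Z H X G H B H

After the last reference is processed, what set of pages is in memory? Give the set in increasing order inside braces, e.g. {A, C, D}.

B → fault, frames (B)
G → fault, frames (B G)
B → hit
G → hit
B → hit
H → fault, frames (B G H)
G → hit
B → hit
G → hit
P → fault, frames (B G H P)
G → hit
X → fault, frames (B G H P X)
P → hit
Z → fault, evict B, frames (G H P X Z)
H → hit
X → hit
G → hit
H → hit
B → fault, evict G, frames (H P X Z B)
H → hit

{B, H, P, X, Z}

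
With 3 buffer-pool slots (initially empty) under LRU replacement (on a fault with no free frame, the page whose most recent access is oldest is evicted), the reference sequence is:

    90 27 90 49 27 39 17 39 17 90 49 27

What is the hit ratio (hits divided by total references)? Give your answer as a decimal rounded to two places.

0.33

90 -> fault, frames [90]
27 -> fault, frames [90, 27]
90 -> hit
49 -> fault, frames [27, 90, 49]
27 -> hit
39 -> fault, evict 90, frames [49, 27, 39]
17 -> fault, evict 49, frames [27, 39, 17]
39 -> hit
17 -> hit
90 -> fault, evict 27, frames [39, 17, 90]
49 -> fault, evict 39, frames [17, 90, 49]
27 -> fault, evict 17, frames [90, 49, 27]
Hits: 4 of 12 references → 4/12 = 0.3333.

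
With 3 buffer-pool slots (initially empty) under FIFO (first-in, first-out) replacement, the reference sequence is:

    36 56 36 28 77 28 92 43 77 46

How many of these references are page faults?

36 → miss, frames {36}
56 → miss, frames {36,56}
36 → hit
28 → miss, frames {36,56,28}
77 → miss, evict 36, frames {56,28,77}
28 → hit
92 → miss, evict 56, frames {28,77,92}
43 → miss, evict 28, frames {77,92,43}
77 → hit
46 → miss, evict 77, frames {92,43,46}
Page faults: 7.

7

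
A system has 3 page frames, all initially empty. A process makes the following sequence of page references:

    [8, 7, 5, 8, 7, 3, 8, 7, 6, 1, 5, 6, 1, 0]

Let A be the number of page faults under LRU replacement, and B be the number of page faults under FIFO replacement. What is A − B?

Under LRU: F F F . . F . . F F F . . F → 8 faults.
Under FIFO: F F F . . F F F F F F . . F → 10 faults.
A − B = 8 − 10 = -2.

-2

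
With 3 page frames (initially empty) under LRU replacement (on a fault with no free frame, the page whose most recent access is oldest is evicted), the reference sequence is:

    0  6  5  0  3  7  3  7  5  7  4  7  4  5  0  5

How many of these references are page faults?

8

0 -> fault, frames (0)
6 -> fault, frames (0 6)
5 -> fault, frames (0 6 5)
0 -> hit
3 -> fault, evict 6, frames (5 0 3)
7 -> fault, evict 5, frames (0 3 7)
3 -> hit
7 -> hit
5 -> fault, evict 0, frames (3 7 5)
7 -> hit
4 -> fault, evict 3, frames (5 7 4)
7 -> hit
4 -> hit
5 -> hit
0 -> fault, evict 7, frames (4 5 0)
5 -> hit
Page faults: 8.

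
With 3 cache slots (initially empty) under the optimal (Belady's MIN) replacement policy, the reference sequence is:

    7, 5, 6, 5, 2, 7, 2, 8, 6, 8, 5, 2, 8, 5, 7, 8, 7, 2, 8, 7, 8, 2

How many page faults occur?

7: fault, frames {7}
5: fault, frames {7,5}
6: fault, frames {7,5,6}
5: hit
2: fault, evict 5, frames {7,6,2}
7: hit
2: hit
8: fault, evict 7, frames {6,2,8}
6: hit
8: hit
5: fault, evict 6, frames {2,8,5}
2: hit
8: hit
5: hit
7: fault, evict 5, frames {2,8,7}
8: hit
7: hit
2: hit
8: hit
7: hit
8: hit
2: hit
Page faults: 7.

7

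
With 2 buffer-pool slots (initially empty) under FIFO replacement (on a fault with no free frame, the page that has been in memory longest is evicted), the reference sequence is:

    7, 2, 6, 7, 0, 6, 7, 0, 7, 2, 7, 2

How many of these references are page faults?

7: miss, frames {7}
2: miss, frames {7,2}
6: miss, evict 7, frames {2,6}
7: miss, evict 2, frames {6,7}
0: miss, evict 6, frames {7,0}
6: miss, evict 7, frames {0,6}
7: miss, evict 0, frames {6,7}
0: miss, evict 6, frames {7,0}
7: hit
2: miss, evict 7, frames {0,2}
7: miss, evict 0, frames {2,7}
2: hit
Page faults: 10.

10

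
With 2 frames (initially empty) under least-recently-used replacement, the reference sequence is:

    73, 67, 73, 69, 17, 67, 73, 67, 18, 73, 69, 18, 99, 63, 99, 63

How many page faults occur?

73 -> miss, frames [73]
67 -> miss, frames [73, 67]
73 -> hit
69 -> miss, evict 67, frames [73, 69]
17 -> miss, evict 73, frames [69, 17]
67 -> miss, evict 69, frames [17, 67]
73 -> miss, evict 17, frames [67, 73]
67 -> hit
18 -> miss, evict 73, frames [67, 18]
73 -> miss, evict 67, frames [18, 73]
69 -> miss, evict 18, frames [73, 69]
18 -> miss, evict 73, frames [69, 18]
99 -> miss, evict 69, frames [18, 99]
63 -> miss, evict 18, frames [99, 63]
99 -> hit
63 -> hit
Page faults: 12.

12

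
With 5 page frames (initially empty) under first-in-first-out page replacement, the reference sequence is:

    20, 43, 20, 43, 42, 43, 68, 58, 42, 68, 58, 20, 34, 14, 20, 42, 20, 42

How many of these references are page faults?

20: fault, frames (20)
43: fault, frames (20 43)
20: hit
43: hit
42: fault, frames (20 43 42)
43: hit
68: fault, frames (20 43 42 68)
58: fault, frames (20 43 42 68 58)
42: hit
68: hit
58: hit
20: hit
34: fault, evict 20, frames (43 42 68 58 34)
14: fault, evict 43, frames (42 68 58 34 14)
20: fault, evict 42, frames (68 58 34 14 20)
42: fault, evict 68, frames (58 34 14 20 42)
20: hit
42: hit
Page faults: 9.

9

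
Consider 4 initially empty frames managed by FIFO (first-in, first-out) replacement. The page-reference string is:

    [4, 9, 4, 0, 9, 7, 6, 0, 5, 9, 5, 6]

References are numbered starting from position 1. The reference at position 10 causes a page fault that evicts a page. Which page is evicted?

pos 1: 4 → miss, frames {4}
pos 2: 9 → miss, frames {4,9}
pos 3: 4 → hit
pos 4: 0 → miss, frames {4,9,0}
pos 5: 9 → hit
pos 6: 7 → miss, frames {4,9,0,7}
pos 7: 6 → miss, evict 4, frames {9,0,7,6}
pos 8: 0 → hit
pos 9: 5 → miss, evict 9, frames {0,7,6,5}
pos 10: 9 → miss, evict 0, frames {7,6,5,9}
At position 10, page 0 is evicted.

0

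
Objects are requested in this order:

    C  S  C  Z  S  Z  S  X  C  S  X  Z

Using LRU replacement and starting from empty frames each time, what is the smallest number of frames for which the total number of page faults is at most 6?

3

f=1: 12 faults
f=2: 9 faults
f=3: 6 faults
f=4: 4 faults
Smallest f with faults ≤ 6 is 3.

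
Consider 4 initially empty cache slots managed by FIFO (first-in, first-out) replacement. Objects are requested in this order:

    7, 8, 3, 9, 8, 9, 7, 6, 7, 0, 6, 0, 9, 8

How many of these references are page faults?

8

7: miss, frames (7)
8: miss, frames (7 8)
3: miss, frames (7 8 3)
9: miss, frames (7 8 3 9)
8: hit
9: hit
7: hit
6: miss, evict 7, frames (8 3 9 6)
7: miss, evict 8, frames (3 9 6 7)
0: miss, evict 3, frames (9 6 7 0)
6: hit
0: hit
9: hit
8: miss, evict 9, frames (6 7 0 8)
Page faults: 8.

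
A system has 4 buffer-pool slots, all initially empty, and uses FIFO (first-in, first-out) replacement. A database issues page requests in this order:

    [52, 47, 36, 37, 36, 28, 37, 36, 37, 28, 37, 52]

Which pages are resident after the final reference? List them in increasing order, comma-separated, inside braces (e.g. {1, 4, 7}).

52 → miss, frames (52)
47 → miss, frames (52 47)
36 → miss, frames (52 47 36)
37 → miss, frames (52 47 36 37)
36 → hit
28 → miss, evict 52, frames (47 36 37 28)
37 → hit
36 → hit
37 → hit
28 → hit
37 → hit
52 → miss, evict 47, frames (36 37 28 52)

{28, 36, 37, 52}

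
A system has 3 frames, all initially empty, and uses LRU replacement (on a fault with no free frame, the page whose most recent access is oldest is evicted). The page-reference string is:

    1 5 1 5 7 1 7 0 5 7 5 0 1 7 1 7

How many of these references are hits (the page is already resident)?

9

1 -> miss, frames {1}
5 -> miss, frames {1,5}
1 -> hit
5 -> hit
7 -> miss, frames {1,5,7}
1 -> hit
7 -> hit
0 -> miss, evict 5, frames {1,7,0}
5 -> miss, evict 1, frames {7,0,5}
7 -> hit
5 -> hit
0 -> hit
1 -> miss, evict 7, frames {5,0,1}
7 -> miss, evict 5, frames {0,1,7}
1 -> hit
7 -> hit
Hits: 9.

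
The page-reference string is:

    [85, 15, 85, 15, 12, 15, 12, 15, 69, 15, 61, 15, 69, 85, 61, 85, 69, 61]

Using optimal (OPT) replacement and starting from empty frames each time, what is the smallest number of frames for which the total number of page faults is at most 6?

f=1: 18 faults
f=2: 8 faults
f=3: 6 faults
f=4: 5 faults
f=5: 5 faults
Smallest f with faults ≤ 6 is 3.

3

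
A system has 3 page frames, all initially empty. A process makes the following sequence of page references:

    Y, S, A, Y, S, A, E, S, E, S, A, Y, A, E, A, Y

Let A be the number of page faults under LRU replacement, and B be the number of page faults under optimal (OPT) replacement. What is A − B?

1

Under LRU: F F F . . . F . . . . F . F . . → 6 faults.
Under OPT: F F F . . . F . . . . F . . . . → 5 faults.
A − B = 6 − 5 = 1.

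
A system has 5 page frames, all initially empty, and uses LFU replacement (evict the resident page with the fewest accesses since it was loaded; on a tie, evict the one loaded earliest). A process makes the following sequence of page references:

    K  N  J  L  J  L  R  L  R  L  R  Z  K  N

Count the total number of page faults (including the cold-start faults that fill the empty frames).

K → miss, frames (K)
N → miss, frames (K N)
J → miss, frames (K N J)
L → miss, frames (K N J L)
J → hit
L → hit
R → miss, frames (K N J L R)
L → hit
R → hit
L → hit
R → hit
Z → miss, evict K, frames (N J L R Z)
K → miss, evict N, frames (J L R Z K)
N → miss, evict Z, frames (J L R K N)
Page faults: 8.

8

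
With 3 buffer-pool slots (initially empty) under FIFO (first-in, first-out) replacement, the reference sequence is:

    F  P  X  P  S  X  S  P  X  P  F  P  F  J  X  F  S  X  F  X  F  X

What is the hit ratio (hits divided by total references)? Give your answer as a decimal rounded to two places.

F: fault, frames (F)
P: fault, frames (F P)
X: fault, frames (F P X)
P: hit
S: fault, evict F, frames (P X S)
X: hit
S: hit
P: hit
X: hit
P: hit
F: fault, evict P, frames (X S F)
P: fault, evict X, frames (S F P)
F: hit
J: fault, evict S, frames (F P J)
X: fault, evict F, frames (P J X)
F: fault, evict P, frames (J X F)
S: fault, evict J, frames (X F S)
X: hit
F: hit
X: hit
F: hit
X: hit
Hits: 12 of 22 references → 12/22 = 0.5455.

0.55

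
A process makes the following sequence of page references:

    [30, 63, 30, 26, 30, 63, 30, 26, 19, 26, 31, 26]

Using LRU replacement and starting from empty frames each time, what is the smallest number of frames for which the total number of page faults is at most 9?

2

f=1: 12 faults
f=2: 7 faults
f=3: 5 faults
f=4: 5 faults
f=5: 5 faults
Smallest f with faults ≤ 9 is 2.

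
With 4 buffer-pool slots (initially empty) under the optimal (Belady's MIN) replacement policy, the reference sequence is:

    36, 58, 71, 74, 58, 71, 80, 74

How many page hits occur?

36 -> miss, frames [36]
58 -> miss, frames [36, 58]
71 -> miss, frames [36, 58, 71]
74 -> miss, frames [36, 58, 71, 74]
58 -> hit
71 -> hit
80 -> miss, evict 71, frames [36, 58, 74, 80]
74 -> hit
Hits: 3.

3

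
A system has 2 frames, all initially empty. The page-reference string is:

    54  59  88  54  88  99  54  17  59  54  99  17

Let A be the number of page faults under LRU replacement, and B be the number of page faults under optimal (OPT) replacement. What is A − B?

Under LRU: F F F F . F F F F F F F → 11 faults.
Under OPT: F F F . . F . F F . F F → 8 faults.
A − B = 11 − 8 = 3.

3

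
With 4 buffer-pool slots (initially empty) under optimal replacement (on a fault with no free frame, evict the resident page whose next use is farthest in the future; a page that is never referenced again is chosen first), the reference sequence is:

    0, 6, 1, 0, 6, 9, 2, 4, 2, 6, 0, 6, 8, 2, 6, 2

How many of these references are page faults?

7

0: fault, frames (0)
6: fault, frames (0 6)
1: fault, frames (0 6 1)
0: hit
6: hit
9: fault, frames (0 6 1 9)
2: fault, evict 9, frames (0 6 1 2)
4: fault, evict 1, frames (0 6 2 4)
2: hit
6: hit
0: hit
6: hit
8: fault, evict 4, frames (0 6 2 8)
2: hit
6: hit
2: hit
Page faults: 7.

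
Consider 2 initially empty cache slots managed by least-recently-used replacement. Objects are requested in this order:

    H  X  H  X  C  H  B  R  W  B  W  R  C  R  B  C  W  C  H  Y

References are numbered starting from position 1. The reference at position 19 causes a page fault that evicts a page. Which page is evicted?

W

pos 1: H: fault, frames (H)
pos 2: X: fault, frames (H X)
pos 3: H: hit
pos 4: X: hit
pos 5: C: fault, evict H, frames (X C)
pos 6: H: fault, evict X, frames (C H)
pos 7: B: fault, evict C, frames (H B)
pos 8: R: fault, evict H, frames (B R)
pos 9: W: fault, evict B, frames (R W)
pos 10: B: fault, evict R, frames (W B)
pos 11: W: hit
pos 12: R: fault, evict B, frames (W R)
pos 13: C: fault, evict W, frames (R C)
pos 14: R: hit
pos 15: B: fault, evict C, frames (R B)
pos 16: C: fault, evict R, frames (B C)
pos 17: W: fault, evict B, frames (C W)
pos 18: C: hit
pos 19: H: fault, evict W, frames (C H)
At position 19, page W is evicted.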